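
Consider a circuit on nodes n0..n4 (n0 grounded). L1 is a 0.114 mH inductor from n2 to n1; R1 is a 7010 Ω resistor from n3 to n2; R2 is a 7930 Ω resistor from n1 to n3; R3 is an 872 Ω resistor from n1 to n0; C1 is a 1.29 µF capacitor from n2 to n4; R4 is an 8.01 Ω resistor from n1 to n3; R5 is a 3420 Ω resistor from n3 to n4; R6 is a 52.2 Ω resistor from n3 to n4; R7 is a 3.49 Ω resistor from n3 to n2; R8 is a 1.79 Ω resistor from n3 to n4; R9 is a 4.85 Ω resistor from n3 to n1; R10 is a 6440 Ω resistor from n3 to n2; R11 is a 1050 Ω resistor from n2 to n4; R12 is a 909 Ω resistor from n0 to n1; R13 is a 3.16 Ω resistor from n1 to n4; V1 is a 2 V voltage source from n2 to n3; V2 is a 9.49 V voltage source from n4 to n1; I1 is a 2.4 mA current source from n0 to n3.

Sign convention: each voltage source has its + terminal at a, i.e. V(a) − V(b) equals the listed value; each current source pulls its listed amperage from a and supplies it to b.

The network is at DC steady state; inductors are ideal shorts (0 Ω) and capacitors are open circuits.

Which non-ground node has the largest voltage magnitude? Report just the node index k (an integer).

4

Apply KCL at each of the 4 non-ground nodes and solve the resulting linear system.
Node n1: branches {L1, R2, R3, R4, R9, R12, R13, V2} → V_1 = 1.068
Node n2: branches {L1, R1, C1, R7, R10, R11, V1} → V_2 = 1.068
Node n3: branches {R1, R2, R4, R5, R6, R7, R8, R9, R10, V1, I1} → V_3 = -0.9319
Node n4: branches {C1, R5, R6, R8, R11, R13, V2} → V_4 = 10.56
Source currents: i(L1)=7.316, i(V1)=-7.881, i(V2)=-9.655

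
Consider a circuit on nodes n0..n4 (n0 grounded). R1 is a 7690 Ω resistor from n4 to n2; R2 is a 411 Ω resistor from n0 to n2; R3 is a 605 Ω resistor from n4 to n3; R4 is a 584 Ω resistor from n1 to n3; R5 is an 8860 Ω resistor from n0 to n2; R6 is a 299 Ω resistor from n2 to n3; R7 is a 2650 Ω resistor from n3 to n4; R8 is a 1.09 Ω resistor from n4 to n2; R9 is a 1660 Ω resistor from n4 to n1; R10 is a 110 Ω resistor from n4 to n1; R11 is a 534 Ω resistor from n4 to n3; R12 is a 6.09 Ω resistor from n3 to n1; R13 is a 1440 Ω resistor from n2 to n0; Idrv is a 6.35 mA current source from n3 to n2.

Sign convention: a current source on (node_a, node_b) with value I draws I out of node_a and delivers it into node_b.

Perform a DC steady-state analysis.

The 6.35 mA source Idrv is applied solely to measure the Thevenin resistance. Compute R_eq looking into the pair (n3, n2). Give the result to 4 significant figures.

R_eq = 61.64 Ω

Apply KCL at each of the 4 non-ground nodes and solve the resulting linear system.
Node n1: branches {R4, R9, R10, R12} → V_1 = -0.3701
Node n2: branches {R1, R2, R5, R6, R8, R13, Idrv} → V_2 = 0.000
Node n3: branches {R3, R4, R6, R7, R11, R12, Idrv} → V_3 = -0.3914
Node n4: branches {R1, R3, R7, R8, R9, R10, R11} → V_4 = -0.005494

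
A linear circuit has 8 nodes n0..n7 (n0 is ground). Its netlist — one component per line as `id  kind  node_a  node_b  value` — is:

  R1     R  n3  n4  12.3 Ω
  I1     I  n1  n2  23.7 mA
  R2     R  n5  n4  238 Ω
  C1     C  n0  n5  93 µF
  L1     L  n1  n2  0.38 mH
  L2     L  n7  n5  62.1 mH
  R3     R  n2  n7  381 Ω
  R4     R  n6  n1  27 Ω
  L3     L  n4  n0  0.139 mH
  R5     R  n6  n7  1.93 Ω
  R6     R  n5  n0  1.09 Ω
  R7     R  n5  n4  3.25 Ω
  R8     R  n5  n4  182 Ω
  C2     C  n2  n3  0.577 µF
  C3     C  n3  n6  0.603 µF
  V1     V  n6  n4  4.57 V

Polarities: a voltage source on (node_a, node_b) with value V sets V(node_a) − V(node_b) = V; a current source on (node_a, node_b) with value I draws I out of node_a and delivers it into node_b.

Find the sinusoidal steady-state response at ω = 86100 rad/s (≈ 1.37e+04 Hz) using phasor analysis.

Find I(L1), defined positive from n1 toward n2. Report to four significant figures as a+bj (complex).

Apply KCL at each of the 7 non-ground nodes and solve the resulting linear system.
Node n1: branches {I1, L1, R4} → V_1 = 2.448+1.226j
Node n2: branches {I1, L1, R3, C2} → V_2 = 0.9653-0.5692j
Node n3: branches {R1, C2, C3} → V_3 = 1.847+1.202j
Node n4: branches {R1, R2, L3, R7, R8, V1} → V_4 = -0.0006765+0.002529j
Node n5: branches {R2, C1, L2, R6, R7, R8} → V_5 = -9.952e-06+2.525e-05j
Node n6: branches {R4, R5, C3, V1} → V_6 = 4.569+0.002529j
Node n7: branches {L2, R3, R5} → V_7 = 4.551+0.001282j
Source currents: i(V1)=-0.1502-0.09665j

0.05487-0.04532j A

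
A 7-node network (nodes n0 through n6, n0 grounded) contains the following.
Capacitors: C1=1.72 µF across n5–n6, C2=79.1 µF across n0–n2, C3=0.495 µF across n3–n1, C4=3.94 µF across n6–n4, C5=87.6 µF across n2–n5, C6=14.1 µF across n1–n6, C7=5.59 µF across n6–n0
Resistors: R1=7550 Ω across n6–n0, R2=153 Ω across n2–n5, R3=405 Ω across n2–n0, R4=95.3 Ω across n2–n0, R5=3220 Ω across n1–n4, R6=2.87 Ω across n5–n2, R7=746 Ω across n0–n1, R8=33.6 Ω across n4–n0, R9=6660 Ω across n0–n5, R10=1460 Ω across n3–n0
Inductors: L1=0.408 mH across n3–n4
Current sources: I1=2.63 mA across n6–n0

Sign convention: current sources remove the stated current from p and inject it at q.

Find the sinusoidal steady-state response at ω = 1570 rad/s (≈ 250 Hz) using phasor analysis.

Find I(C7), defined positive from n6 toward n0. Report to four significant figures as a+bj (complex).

-0.001243-0.0002180j A

Element admittances at ω=1570 rad/s:
  Y(C1) = 0.000+0.002700j S between n5,n6
  Y(R1) = 0.0001325+0.000j S between n6,n0
  Y(C2) = 0.000+0.1242j S between n0,n2
  Y(L1) = 0.000-1.561j S between n3,n4
  Y(R2) = 0.006536+0.000j S between n2,n5
  Y(R3) = 0.002469+0.000j S between n2,n0
  Y(R4) = 0.01049+0.000j S between n2,n0
  Y(R5) = 0.0003106+0.000j S between n1,n4
  Y(R6) = 0.3484+0.000j S between n5,n2
  Y(C3) = 0.000+0.0007771j S between n3,n1
  Y(R7) = 0.001340+0.000j S between n0,n1
  Y(C4) = 0.000+0.006186j S between n6,n4
  Y(R8) = 0.02976+0.000j S between n4,n0
  Y(C5) = 0.000+0.1375j S between n2,n5
  Y(C6) = 0.000+0.02214j S between n1,n6
  Y(C7) = 0.000+0.008776j S between n6,n0
  Y(R9) = 0.0001502+0.000j S between n0,n5
  Y(R10) = 0.0006849+0.000j S between n3,n0
  I1: injects 0.00263 A into n0 (from n6)
Assemble and solve the 6×6 MNA system:
  V(n1)=-0.03474+0.1348j  V(n2)=-0.0008103+0.002925j  V(n3)=-0.03164+0.002600j  V(n4)=-0.03164+0.002652j  V(n5)=-0.001785+0.003126j  V(n6)=-0.02484+0.1416j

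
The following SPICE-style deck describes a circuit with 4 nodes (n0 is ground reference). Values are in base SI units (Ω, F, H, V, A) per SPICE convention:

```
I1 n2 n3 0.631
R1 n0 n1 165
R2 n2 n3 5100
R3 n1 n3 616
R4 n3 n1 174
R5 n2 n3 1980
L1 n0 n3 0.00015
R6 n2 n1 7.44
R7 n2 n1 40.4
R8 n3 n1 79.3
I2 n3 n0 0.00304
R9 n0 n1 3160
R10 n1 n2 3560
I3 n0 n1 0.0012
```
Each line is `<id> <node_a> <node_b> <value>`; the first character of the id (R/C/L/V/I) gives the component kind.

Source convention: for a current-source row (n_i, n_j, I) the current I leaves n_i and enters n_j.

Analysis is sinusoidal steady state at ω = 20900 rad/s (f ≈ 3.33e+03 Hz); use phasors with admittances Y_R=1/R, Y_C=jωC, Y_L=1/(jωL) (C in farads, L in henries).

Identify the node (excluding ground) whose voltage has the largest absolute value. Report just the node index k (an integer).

Element admittances at ω=20900 rad/s:
  I1: injects 0.631 A into n3 (from n2)
  Y(R1) = 0.006061+0.000j S between n0,n1
  Y(R2) = 0.0001961+0.000j S between n2,n3
  Y(R3) = 0.001623+0.000j S between n1,n3
  Y(R4) = 0.005747+0.000j S between n3,n1
  Y(R5) = 0.0005051+0.000j S between n2,n3
  Y(L1) = 0.000-0.3190j S between n0,n3
  Y(R6) = 0.1344+0.000j S between n2,n1
  Y(R7) = 0.02475+0.000j S between n2,n1
  Y(R8) = 0.01261+0.000j S between n3,n1
  I2: injects 0.00304 A into n0 (from n3)
  Y(R9) = 0.0003165+0.000j S between n0,n1
  Y(R10) = 0.0002809+0.000j S between n1,n2
  I3: injects 0.0012 A into n1 (from n0)
Assemble and solve the 3×3 MNA system:
  V(n1)=-23.17+0.3496j  V(n2)=-27.01+0.3501j  V(n3)=0.006990+0.4575j

2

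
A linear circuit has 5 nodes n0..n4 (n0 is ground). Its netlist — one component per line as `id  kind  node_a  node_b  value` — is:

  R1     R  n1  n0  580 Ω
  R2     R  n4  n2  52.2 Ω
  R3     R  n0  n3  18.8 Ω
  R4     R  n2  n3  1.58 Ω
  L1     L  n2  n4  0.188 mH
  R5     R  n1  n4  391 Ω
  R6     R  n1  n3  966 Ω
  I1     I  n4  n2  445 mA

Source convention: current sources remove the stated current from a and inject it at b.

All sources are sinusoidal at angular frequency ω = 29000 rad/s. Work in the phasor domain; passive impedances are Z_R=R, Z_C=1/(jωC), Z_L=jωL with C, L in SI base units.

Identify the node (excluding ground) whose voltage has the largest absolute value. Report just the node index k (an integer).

4

MNA unknowns: 4 node voltages V₁..V_4
R1: Y=0.001724+0.000j on G[1,0]
R2: Y=0.01916+0.000j on G[4,2]
R3: Y=0.05319+0.000j on G[0,3]
R4: Y=0.6329+0.000j on G[2,3]
L1: Y=0.000-0.1834j on G[2,4]
R5: Y=0.002558+0.000j on G[1,4]
R6: Y=0.001035+0.000j on G[1,3]
I1: z[4]−=0.445, z[2]+=0.445
solve → V1=-0.1256-1.126j, V2=0.004626+0.04145j, V3=0.004072+0.03649j, V4=-0.2628-2.355j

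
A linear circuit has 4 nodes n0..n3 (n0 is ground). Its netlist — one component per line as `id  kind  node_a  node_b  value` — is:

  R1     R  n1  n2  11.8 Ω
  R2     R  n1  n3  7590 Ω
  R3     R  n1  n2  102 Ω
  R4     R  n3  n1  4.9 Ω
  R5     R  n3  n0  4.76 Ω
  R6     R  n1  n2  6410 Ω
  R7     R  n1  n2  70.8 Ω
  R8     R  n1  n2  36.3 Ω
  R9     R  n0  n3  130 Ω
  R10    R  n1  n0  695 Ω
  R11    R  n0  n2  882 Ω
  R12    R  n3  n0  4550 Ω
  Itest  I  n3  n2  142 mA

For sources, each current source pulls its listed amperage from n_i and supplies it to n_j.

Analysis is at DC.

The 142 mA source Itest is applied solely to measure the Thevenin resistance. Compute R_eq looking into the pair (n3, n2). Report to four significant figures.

Apply KCL at each of the 3 non-ground nodes and solve the resulting linear system.
Node n1: branches {R1, R2, R3, R4, R6, R7, R8, R10} → V_1 = 0.6680
Node n2: branches {R1, R3, R6, R7, R8, R11, Itest} → V_2 = 1.695
Node n3: branches {R2, R4, R5, R9, R12, Itest} → V_3 = -0.01323

R_eq = 12.03 Ω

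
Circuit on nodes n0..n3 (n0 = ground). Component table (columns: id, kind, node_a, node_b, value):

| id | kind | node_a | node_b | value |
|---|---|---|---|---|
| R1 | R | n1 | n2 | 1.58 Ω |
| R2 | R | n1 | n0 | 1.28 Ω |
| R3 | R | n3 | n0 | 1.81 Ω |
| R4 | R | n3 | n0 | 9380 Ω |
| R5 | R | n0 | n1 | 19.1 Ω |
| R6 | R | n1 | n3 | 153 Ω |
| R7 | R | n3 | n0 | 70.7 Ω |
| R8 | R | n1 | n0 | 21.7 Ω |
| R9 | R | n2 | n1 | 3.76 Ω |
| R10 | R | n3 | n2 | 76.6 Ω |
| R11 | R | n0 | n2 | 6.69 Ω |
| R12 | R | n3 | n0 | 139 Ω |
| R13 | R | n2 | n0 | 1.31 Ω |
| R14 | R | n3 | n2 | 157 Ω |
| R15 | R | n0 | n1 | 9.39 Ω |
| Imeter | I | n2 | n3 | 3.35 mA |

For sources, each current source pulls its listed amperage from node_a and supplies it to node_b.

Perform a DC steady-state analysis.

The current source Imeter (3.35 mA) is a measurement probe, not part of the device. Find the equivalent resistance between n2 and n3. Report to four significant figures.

Element admittances at DC:
  Y(R1) = 0.6329 S between n1,n2
  Y(R2) = 0.7812 S between n1,n0
  Y(R3) = 0.5525 S between n3,n0
  Y(R4) = 0.0001066 S between n3,n0
  Y(R5) = 0.05236 S between n0,n1
  Y(R6) = 0.006536 S between n1,n3
  Y(R7) = 0.01414 S between n3,n0
  Y(R8) = 0.04608 S between n1,n0
  Y(R9) = 0.2660 S between n2,n1
  Y(R10) = 0.01305 S between n3,n2
  Y(R11) = 0.1495 S between n0,n2
  Y(R12) = 0.007194 S between n3,n0
  Y(R13) = 0.7634 S between n2,n0
  Y(R14) = 0.006369 S between n3,n2
  Y(R15) = 0.1065 S between n0,n1
  Imeter: injects 0.00335 A into n3 (from n2)
Assemble and solve the 3×3 MNA system:
  V(n1)=-0.001073  V(n2)=-0.002298  V(n3)=0.005498

R_eq = 2.327 Ω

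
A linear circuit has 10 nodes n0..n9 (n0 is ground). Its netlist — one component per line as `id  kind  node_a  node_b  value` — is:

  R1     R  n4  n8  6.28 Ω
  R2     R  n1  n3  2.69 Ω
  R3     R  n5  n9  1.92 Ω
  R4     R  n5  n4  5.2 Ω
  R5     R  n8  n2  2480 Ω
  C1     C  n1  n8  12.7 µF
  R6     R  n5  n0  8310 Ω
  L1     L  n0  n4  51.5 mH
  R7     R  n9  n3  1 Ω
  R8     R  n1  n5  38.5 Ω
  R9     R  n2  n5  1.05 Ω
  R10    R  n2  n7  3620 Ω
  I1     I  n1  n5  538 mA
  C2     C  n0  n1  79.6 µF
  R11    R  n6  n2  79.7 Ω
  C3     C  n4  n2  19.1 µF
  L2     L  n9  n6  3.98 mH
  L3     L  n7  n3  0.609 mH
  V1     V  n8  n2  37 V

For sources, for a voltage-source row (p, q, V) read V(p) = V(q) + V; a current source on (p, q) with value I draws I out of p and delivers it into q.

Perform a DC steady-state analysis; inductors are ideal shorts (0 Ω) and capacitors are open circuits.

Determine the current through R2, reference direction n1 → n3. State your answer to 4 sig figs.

MNA unknowns: 9 node voltages V₁..V_9 plus 4 source currents (L1, L2, L3, V1)
R1: Y=0.1592 on G[4,8]
R2: Y=0.3717 on G[1,3]
R3: Y=0.5208 on G[5,9]
R4: Y=0.1923 on G[5,4]
R5: Y=0.0004032 on G[8,2]
C1: Y=0.000 on G[1,8]
R6: Y=0.0001203 on G[5,0]
L1: row V0−V4=0, i_L1 at 0,4
R7: Y=1.000 on G[9,3]
R8: Y=0.02597 on G[1,5]
R9: Y=0.9524 on G[2,5]
R10: Y=0.0002762 on G[2,7]
I1: z[1]−=0.538, z[5]+=0.538
C2: Y=0.000 on G[0,1]
R11: Y=0.01255 on G[6,2]
C3: Y=0.000 on G[4,2]
L2: row V9−V6=0, i_L2 at 9,6
L3: row V7−V3=0, i_L3 at 7,3
V1: row V8−V2=37, i_V1 at 8,2
solve → V1=-18.04, V2=-18.44, V3=-16.78, V4=0.000, V5=-15.36, V6=-16.31, V7=-16.78, V8=18.56, V9=-16.31
aux → i_L1=-0.001849, i_L2=0.02665, i_L3=-0.0004572, i_V1=-2.971

-0.4684 A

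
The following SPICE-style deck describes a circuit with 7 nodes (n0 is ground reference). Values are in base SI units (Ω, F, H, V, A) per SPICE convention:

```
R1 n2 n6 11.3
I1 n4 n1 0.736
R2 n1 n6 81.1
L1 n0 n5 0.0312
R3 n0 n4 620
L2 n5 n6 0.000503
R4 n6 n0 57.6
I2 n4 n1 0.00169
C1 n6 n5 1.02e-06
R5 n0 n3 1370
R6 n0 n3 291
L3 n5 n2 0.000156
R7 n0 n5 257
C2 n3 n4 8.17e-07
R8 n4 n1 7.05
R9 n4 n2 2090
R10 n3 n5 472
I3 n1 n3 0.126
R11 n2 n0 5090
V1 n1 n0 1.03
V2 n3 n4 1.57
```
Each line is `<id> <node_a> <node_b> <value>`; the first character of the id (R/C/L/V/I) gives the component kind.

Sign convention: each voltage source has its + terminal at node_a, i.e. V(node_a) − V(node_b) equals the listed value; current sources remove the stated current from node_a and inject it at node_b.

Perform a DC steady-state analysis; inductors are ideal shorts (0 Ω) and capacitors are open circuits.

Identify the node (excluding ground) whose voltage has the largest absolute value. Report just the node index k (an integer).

4

MNA unknowns: 6 node voltages V₁..V_6 plus 5 source currents (L1, L2, L3, V1, V2)
R1: Y=0.08850 on G[2,6]
I1: z[4]−=0.736, z[1]+=0.736
R2: Y=0.01233 on G[1,6]
L1: row V0−V5=0, i_L1 at 0,5
R3: Y=0.001613 on G[0,4]
L2: row V5−V6=0, i_L2 at 5,6
R4: Y=0.01736 on G[6,0]
I2: z[4]−=0.00169, z[1]+=0.00169
C1: Y=0.000 on G[6,5]
R5: Y=0.0007299 on G[0,3]
R6: Y=0.003436 on G[0,3]
L3: row V5−V2=0, i_L3 at 5,2
R7: Y=0.003891 on G[0,5]
C2: Y=0.000 on G[3,4]
R8: Y=0.1418 on G[4,1]
R9: Y=0.0004785 on G[4,2]
R10: Y=0.002119 on G[3,5]
I3: z[1]−=0.126, z[3]+=0.126
R11: Y=0.0001965 on G[2,0]
V1: row V1−V0=1.03, i_V1 at 1,0
V2: row V3−V4=1.57, i_V2 at 3,4
solve → V1=1.030, V2=0.000, V3=-1.595, V4=-3.165, V5=0.000, V6=0.000
aux → i_L1=-0.007807, i_L2=-0.01270, i_L3=0.001514, i_V1=0.003944, i_V2=0.1360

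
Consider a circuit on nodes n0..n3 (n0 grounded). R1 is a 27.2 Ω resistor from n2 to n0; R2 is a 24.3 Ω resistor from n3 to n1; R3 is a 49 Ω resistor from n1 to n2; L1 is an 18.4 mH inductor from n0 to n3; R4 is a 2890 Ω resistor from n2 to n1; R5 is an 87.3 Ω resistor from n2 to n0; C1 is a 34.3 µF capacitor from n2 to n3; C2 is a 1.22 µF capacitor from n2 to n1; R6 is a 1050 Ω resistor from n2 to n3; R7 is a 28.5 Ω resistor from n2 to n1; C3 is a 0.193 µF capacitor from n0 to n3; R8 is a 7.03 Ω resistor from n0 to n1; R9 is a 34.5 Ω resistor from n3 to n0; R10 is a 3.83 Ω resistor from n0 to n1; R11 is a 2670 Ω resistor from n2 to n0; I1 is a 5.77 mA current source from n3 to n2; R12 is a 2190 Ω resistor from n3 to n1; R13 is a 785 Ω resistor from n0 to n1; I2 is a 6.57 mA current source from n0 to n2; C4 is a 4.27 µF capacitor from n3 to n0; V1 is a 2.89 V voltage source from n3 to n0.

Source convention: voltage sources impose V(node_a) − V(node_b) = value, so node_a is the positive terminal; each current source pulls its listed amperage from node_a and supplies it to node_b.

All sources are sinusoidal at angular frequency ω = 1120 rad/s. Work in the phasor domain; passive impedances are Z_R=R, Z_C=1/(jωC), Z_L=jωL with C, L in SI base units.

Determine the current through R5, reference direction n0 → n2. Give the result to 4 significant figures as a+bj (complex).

-0.007257-0.009966j A

Element admittances at ω=1120 rad/s:
  Y(R1) = 0.03676+0.000j S between n2,n0
  Y(R2) = 0.04115+0.000j S between n3,n1
  Y(R3) = 0.02041+0.000j S between n1,n2
  Y(L1) = 0.000-0.04852j S between n0,n3
  Y(R4) = 0.0003460+0.000j S between n2,n1
  Y(R5) = 0.01145+0.000j S between n2,n0
  Y(C1) = 0.000+0.03842j S between n2,n3
  Y(C2) = 0.000+0.001366j S between n2,n1
  Y(R6) = 0.0009524+0.000j S between n2,n3
  Y(R7) = 0.03509+0.000j S between n2,n1
  Y(C3) = 0.000+0.0002162j S between n0,n3
  Y(R8) = 0.1422+0.000j S between n0,n1
  Y(R9) = 0.02899+0.000j S between n3,n0
  Y(R10) = 0.2611+0.000j S between n0,n1
  Y(R11) = 0.0003745+0.000j S between n2,n0
  I1: injects 0.00577 A into n2 (from n3)
  Y(R12) = 0.0004566+0.000j S between n3,n1
  Y(R13) = 0.001274+0.000j S between n0,n1
  I2: injects 0.00657 A into n2 (from n0)
  Y(C4) = 0.000+0.004782j S between n3,n0
  V1: constraint V(n3)−V(n0) = 2.89
Assemble and solve the 4×4 MNA system:
  V(n1)=0.3079+0.09766j  V(n2)=0.6335+0.8701j  V(n3)=2.890+0.000j
  i(V1)=-0.2326+0.04400j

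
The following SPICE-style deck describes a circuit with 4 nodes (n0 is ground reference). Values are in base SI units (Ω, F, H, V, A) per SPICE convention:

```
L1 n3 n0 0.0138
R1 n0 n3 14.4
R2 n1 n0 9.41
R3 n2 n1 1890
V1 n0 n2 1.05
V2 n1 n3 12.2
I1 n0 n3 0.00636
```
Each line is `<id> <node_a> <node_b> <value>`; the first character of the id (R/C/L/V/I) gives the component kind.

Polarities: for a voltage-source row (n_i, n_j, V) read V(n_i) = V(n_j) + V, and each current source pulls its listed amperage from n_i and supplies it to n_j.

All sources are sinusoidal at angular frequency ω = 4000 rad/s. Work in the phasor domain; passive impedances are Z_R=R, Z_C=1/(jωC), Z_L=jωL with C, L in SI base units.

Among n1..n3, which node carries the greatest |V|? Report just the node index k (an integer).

3

MNA unknowns: 3 node voltages V₁..V_3 plus 2 source currents (V1, V2)
L1: Y=0.000-0.01812j on G[3,0]
R1: Y=0.06944+0.000j on G[0,3]
R2: Y=0.1063+0.000j on G[1,0]
R3: Y=0.0005291+0.000j on G[2,1]
V1: row V0−V2=1.05, i_V1 at 0,2
V2: row V1−V3=12.2, i_V2 at 1,3
I1: z[0]−=0.00636, z[3]+=0.00636
solve → V1=4.917-0.7486j, V2=-1.050+0.000j, V3=-7.283-0.7486j
aux → i_V1=-0.003157+0.0003961j, i_V2=-0.5257+0.07995j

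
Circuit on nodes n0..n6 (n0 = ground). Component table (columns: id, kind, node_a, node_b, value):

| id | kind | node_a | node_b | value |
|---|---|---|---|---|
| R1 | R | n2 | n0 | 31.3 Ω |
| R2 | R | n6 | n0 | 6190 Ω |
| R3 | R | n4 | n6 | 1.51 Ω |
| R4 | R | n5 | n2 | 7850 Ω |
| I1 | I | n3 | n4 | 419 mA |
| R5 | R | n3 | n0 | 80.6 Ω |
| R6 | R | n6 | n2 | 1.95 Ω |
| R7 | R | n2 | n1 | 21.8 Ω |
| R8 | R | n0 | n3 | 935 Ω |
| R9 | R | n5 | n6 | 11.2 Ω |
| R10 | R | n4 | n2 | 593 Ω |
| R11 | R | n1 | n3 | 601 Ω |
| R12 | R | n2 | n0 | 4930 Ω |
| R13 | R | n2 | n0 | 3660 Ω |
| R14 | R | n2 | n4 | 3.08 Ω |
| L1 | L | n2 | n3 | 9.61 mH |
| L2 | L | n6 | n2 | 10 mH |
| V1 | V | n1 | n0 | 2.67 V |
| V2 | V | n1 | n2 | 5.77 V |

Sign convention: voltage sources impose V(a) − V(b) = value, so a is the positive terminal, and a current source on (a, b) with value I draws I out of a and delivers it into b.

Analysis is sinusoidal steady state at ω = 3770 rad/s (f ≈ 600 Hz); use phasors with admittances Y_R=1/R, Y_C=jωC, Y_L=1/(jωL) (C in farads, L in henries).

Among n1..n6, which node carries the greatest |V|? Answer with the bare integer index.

Element admittances at ω=3770 rad/s:
  Y(R1) = 0.03195+0.000j S between n2,n0
  Y(R2) = 0.0001616+0.000j S between n6,n0
  Y(R3) = 0.6623+0.000j S between n4,n6
  Y(R4) = 0.0001274+0.000j S between n5,n2
  I1: injects 0.419 A into n4 (from n3)
  Y(R5) = 0.01241+0.000j S between n3,n0
  Y(R6) = 0.5128+0.000j S between n6,n2
  Y(R7) = 0.04587+0.000j S between n2,n1
  Y(R8) = 0.001070+0.000j S between n0,n3
  Y(R9) = 0.08929+0.000j S between n5,n6
  Y(R10) = 0.001686+0.000j S between n4,n2
  Y(R11) = 0.001664+0.000j S between n1,n3
  Y(R12) = 0.0002028+0.000j S between n2,n0
  Y(R13) = 0.0002732+0.000j S between n2,n0
  Y(R14) = 0.3247+0.000j S between n2,n4
  Y(L1) = 0.000-0.02760j S between n2,n3
  Y(L2) = 0.000-0.02653j S between n6,n2
  V1: constraint V(n1)−V(n0) = 2.67
  V2: constraint V(n1)−V(n2) = 5.77
Assemble and solve the 8×8 MNA system:
  V(n1)=2.670+0.000j  V(n2)=-3.100+0.000j  V(n3)=-8.716-10.24j  V(n4)=-2.419+0.009319j  V(n5)=-2.717+0.01389j  V(n6)=-2.716+0.01391j
  i(V1)=0.2184+0.1380j  i(V2)=-0.5020-0.1550j

3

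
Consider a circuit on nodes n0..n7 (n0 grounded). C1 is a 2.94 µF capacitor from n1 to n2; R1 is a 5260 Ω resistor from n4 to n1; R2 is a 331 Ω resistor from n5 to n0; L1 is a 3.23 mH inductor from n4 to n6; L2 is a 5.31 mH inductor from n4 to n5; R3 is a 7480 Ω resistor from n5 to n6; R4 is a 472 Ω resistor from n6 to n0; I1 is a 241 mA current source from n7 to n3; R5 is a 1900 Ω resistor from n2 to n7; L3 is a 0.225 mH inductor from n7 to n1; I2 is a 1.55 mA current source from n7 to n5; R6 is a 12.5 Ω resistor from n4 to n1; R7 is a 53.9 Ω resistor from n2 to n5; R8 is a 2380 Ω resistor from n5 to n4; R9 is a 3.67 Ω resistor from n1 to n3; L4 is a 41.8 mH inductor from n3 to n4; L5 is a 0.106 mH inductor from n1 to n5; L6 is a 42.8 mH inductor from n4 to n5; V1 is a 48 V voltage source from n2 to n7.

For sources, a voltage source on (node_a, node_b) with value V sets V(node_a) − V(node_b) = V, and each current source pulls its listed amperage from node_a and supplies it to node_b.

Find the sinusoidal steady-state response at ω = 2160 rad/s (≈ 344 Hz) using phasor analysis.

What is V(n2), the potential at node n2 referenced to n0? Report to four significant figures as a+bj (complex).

Apply KCL at each of the 7 non-ground nodes and solve the resulting linear system.
Node n1: branches {C1, R1, L3, R6, R9, L5} → V_1 = -0.06417-0.1485j
Node n2: branches {C1, R5, R7, V1} → V_2 = 48.08-0.7021j
Node n3: branches {I1, R9, L4} → V_3 = 0.8221-0.1185j
Node n4: branches {R1, L1, L2, R6, R8, L4, L6} → V_4 = 0.08358-0.07491j
Node n5: branches {R2, L2, R3, I2, R7, R8, L5, L6} → V_5 = -0.05774+0.05348j
Node n6: branches {L1, R3, R4} → V_6 = 0.08233-0.07626j
Node n7: branches {I1, R5, L3, I2, V1} → V_7 = 0.07760-0.7021j
Source currents: i(V1)=-0.9218-0.2917j

48.08-0.7021j V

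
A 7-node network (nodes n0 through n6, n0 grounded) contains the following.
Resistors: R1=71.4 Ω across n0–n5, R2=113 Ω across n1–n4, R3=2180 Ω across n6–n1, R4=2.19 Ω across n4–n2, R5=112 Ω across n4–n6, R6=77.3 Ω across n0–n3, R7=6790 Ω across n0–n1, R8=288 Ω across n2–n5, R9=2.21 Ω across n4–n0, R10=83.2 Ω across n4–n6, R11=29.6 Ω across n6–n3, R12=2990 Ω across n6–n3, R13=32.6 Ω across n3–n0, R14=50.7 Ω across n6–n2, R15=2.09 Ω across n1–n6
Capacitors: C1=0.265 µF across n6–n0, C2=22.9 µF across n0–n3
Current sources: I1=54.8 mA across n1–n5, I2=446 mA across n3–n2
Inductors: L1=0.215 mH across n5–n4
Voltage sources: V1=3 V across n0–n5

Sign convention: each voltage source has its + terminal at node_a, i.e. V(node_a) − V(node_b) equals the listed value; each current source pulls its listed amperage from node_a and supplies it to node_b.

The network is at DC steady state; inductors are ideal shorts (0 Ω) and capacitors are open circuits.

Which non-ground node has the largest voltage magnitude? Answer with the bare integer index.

3

Apply KCL at each of the 6 non-ground nodes and solve the resulting linear system.
Node n1: branches {R2, R3, I1, R7, R15} → V_1 = -5.620
Node n2: branches {R4, R8, I2, R14} → V_2 = -2.176
Node n3: branches {R6, C2, R11, I2, R12, R13} → V_3 = -8.176
Node n4: branches {R2, R4, R5, L1, R9, R10} → V_4 = -3.000
Node n5: branches {R1, I1, R8, L1, V1} → V_5 = -3.000
Node n6: branches {R3, R5, C1, R10, R11, R12, R14, R15} → V_6 = -5.556
Source currents: i(L1)=-1.657, i(V1)=-1.757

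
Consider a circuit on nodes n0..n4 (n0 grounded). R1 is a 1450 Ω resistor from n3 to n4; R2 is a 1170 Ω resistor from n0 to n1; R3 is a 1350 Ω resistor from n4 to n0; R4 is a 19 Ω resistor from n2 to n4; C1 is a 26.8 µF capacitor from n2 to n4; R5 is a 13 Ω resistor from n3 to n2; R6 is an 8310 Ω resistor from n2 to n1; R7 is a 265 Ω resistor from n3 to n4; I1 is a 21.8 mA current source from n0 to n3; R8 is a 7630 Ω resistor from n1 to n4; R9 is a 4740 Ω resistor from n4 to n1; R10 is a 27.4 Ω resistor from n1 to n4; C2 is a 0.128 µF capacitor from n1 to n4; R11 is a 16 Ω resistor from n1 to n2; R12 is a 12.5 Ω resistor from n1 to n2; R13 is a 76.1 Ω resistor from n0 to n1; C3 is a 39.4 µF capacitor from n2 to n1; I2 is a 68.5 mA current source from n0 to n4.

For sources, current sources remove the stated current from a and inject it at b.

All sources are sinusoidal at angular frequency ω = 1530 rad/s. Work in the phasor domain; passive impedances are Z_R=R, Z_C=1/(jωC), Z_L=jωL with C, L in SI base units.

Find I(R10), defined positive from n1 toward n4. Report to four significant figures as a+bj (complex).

-0.03008+0.009372j A

Element admittances at ω=1530 rad/s:
  Y(R1) = 0.0006897+0.000j S between n3,n4
  Y(R2) = 0.0008547+0.000j S between n0,n1
  Y(R3) = 0.0007407+0.000j S between n4,n0
  Y(R4) = 0.05263+0.000j S between n2,n4
  Y(C1) = 0.000+0.04100j S between n2,n4
  Y(R5) = 0.07692+0.000j S between n3,n2
  Y(R6) = 0.0001203+0.000j S between n2,n1
  Y(R7) = 0.003774+0.000j S between n3,n4
  I1: injects 0.0218 A into n3 (from n0)
  Y(R8) = 0.0001311+0.000j S between n1,n4
  Y(R9) = 0.0002110+0.000j S between n4,n1
  Y(R10) = 0.03650+0.000j S between n1,n4
  Y(C2) = 0.000+0.0001958j S between n1,n4
  Y(R11) = 0.06250+0.000j S between n1,n2
  Y(R12) = 0.08000+0.000j S between n1,n2
  Y(R13) = 0.01314+0.000j S between n0,n1
  Y(C3) = 0.000+0.06028j S between n2,n1
  I2: injects 0.0685 A into n4 (from n0)
Assemble and solve the 4×4 MNA system:
  V(n1)=6.086+0.01291j  V(n2)=6.436-0.06842j  V(n3)=6.730-0.07804j  V(n4)=6.911-0.2439j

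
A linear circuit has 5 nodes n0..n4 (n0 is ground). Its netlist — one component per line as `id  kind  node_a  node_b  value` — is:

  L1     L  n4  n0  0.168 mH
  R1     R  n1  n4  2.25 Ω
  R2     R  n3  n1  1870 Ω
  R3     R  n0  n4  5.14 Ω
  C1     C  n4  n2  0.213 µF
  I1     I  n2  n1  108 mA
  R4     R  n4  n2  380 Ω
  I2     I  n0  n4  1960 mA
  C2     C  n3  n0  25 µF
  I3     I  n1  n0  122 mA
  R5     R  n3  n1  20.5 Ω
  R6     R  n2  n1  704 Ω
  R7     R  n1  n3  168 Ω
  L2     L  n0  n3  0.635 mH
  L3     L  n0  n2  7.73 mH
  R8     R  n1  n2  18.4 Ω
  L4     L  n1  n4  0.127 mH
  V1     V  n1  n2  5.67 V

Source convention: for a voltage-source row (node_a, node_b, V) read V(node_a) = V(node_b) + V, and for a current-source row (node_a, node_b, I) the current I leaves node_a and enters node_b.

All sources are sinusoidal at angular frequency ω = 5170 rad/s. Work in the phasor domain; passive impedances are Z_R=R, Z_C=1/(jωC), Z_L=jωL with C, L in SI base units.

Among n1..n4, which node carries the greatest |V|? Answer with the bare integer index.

Apply KCL at each of the 4 non-ground nodes and solve the resulting linear system.
Node n1: branches {R1, R2, I1, I3, R5, R6, R7, R8, L4, V1} → V_1 = 0.4870+1.315j
Node n2: branches {C1, I1, R4, R6, L3, R8, V1} → V_2 = -5.183+1.315j
Node n3: branches {R2, C2, R5, R7, L2} → V_3 = -0.3330+0.2584j
Node n4: branches {L1, R1, R3, C1, R4, I2, L4} → V_4 = 0.4099+1.459j
Source currents: i(V1)=-0.1899+0.1232j

2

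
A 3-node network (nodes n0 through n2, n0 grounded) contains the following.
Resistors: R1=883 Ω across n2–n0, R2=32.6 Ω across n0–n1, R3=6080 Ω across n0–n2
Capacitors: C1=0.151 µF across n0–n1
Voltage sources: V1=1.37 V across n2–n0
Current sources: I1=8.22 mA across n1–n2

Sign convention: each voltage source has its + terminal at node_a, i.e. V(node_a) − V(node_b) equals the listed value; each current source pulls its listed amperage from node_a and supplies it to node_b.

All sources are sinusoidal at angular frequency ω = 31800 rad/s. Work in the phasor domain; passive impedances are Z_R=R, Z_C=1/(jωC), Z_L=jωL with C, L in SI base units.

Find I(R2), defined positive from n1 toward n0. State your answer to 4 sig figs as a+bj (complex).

-0.008023+0.001256j A

Apply KCL at each of the 2 non-ground nodes and solve the resulting linear system.
Node n1: branches {R2, C1, I1} → V_1 = -0.2616+0.04094j
Node n2: branches {R1, R3, V1, I1} → V_2 = 1.370+0.000j
Source currents: i(V1)=0.006443+0.000j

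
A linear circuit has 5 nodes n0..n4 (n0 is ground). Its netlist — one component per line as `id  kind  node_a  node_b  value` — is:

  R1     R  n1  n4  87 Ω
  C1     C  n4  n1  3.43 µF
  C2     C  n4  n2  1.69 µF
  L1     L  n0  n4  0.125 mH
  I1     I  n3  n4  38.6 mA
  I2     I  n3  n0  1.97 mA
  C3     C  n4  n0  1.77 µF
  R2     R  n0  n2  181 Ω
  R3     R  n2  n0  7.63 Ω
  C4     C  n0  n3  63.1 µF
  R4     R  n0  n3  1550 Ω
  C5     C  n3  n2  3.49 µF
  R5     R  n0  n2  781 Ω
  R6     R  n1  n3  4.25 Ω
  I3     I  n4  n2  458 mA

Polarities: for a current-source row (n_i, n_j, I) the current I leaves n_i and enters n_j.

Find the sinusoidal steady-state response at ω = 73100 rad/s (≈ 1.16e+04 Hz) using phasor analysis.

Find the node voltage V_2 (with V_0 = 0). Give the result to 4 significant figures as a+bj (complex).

0.1768-0.8054j V

MNA unknowns: 4 node voltages V₁..V_4
R1: Y=0.01149+0.000j on G[1,4]
C1: Y=0.000+0.2507j on G[4,1]
C2: Y=0.000+0.1235j on G[4,2]
L1: Y=0.000-0.1094j on G[0,4]
I1: z[3]−=0.0386, z[4]+=0.0386
I2: z[3]−=0.00197, z[0]+=0.00197
C3: Y=0.000+0.1294j on G[4,0]
R2: Y=0.005525+0.000j on G[0,2]
R3: Y=0.1311+0.000j on G[2,0]
C4: Y=0.000+4.613j on G[0,3]
R4: Y=0.0006452+0.000j on G[0,3]
C5: Y=0.000+0.2551j on G[3,2]
R5: Y=0.001280+0.000j on G[0,2]
R6: Y=0.2353+0.000j on G[1,3]
I3: z[4]−=0.458, z[2]+=0.458
solve → V1=-0.7002+0.3442j, V2=0.1768-0.8054j, V3=0.02585+0.001223j, V4=-0.4102+1.039j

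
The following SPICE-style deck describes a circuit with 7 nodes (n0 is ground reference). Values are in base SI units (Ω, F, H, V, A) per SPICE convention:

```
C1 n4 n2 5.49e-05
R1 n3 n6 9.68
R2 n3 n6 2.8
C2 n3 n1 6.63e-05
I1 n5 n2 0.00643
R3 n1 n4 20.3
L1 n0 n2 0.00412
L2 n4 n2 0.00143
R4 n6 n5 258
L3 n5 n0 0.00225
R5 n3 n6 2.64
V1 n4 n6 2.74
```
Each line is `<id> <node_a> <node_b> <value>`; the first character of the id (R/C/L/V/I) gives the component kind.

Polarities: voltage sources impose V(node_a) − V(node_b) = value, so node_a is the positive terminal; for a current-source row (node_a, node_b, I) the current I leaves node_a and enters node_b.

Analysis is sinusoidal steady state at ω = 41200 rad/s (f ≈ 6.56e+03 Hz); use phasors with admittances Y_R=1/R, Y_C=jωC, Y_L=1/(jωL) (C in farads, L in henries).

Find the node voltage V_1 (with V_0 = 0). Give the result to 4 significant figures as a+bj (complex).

-1.143+1.379j V

Element admittances at ω=41200 rad/s:
  Y(C1) = 0.000+2.262j S between n4,n2
  Y(R1) = 0.1033+0.000j S between n3,n6
  Y(R2) = 0.3571+0.000j S between n3,n6
  Y(C2) = 0.000+2.732j S between n3,n1
  I1: injects 0.00643 A into n2 (from n5)
  Y(R3) = 0.04926+0.000j S between n1,n4
  Y(L1) = 0.000-0.005891j S between n0,n2
  Y(L2) = 0.000-0.01697j S between n4,n2
  Y(R4) = 0.003876+0.000j S between n6,n5
  Y(L3) = 0.000-0.01079j S between n5,n0
  Y(R5) = 0.3788+0.000j S between n3,n6
  V1: constraint V(n4)−V(n6) = 2.74
Assemble and solve the 7×7 MNA system:
  V(n1)=-1.143+1.379j  V(n2)=1.448+1.424j  V(n3)=-1.144+1.426j  V(n4)=1.444+1.423j  V(n5)=-0.7907-0.7776j  V(n6)=-1.296+1.423j
  i(V1)=-0.1294+0.006358j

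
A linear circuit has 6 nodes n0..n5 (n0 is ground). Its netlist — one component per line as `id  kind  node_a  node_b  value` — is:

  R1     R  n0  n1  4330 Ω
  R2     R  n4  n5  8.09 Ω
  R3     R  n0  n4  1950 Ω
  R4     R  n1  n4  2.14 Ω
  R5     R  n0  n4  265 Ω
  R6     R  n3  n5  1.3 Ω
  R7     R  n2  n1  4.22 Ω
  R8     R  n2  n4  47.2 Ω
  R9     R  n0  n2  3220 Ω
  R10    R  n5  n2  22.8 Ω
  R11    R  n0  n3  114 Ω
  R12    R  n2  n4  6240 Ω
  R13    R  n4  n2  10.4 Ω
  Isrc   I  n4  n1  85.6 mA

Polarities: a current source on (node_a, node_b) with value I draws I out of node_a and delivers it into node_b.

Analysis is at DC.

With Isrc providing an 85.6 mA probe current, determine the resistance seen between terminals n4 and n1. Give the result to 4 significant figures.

R_eq = 1.788 Ω

MNA unknowns: 5 node voltages V₁..V_5
R1: Y=0.0002309 on G[0,1]
R2: Y=0.1236 on G[4,5]
R3: Y=0.0005128 on G[0,4]
R4: Y=0.4673 on G[1,4]
R5: Y=0.003774 on G[0,4]
R6: Y=0.7692 on G[3,5]
R7: Y=0.2370 on G[2,1]
R8: Y=0.02119 on G[2,4]
R9: Y=0.0003106 on G[0,2]
R10: Y=0.04386 on G[5,2]
R11: Y=0.008772 on G[0,3]
R12: Y=0.0001603 on G[2,4]
R13: Y=0.09615 on G[4,2]
Isrc: z[4]−=0.0856, z[1]+=0.0856
solve → V1=0.1326, V2=0.07325, V3=0.003882, V4=-0.02040, V5=0.003926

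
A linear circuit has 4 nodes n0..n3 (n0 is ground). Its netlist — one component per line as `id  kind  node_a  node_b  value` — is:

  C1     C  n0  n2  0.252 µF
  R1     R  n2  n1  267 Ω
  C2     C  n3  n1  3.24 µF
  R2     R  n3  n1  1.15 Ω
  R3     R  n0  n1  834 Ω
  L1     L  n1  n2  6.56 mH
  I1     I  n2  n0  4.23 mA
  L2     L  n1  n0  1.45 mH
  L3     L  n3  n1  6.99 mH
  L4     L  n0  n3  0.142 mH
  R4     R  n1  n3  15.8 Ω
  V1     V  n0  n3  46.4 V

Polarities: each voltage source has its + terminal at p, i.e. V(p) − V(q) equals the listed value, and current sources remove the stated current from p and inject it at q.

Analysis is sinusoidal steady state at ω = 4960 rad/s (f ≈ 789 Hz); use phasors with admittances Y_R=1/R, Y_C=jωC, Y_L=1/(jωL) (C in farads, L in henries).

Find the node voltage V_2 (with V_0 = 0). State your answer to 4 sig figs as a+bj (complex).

Element admittances at ω=4960 rad/s:
  Y(C1) = 0.000+0.001250j S between n0,n2
  Y(R1) = 0.003745+0.000j S between n2,n1
  Y(C2) = 0.000+0.01607j S between n3,n1
  Y(R2) = 0.8696+0.000j S between n3,n1
  Y(R3) = 0.001199+0.000j S between n0,n1
  Y(L1) = 0.000-0.03073j S between n1,n2
  I1: injects 0.00423 A into n0 (from n2)
  Y(L2) = 0.000-0.1390j S between n1,n0
  Y(L3) = 0.000-0.02884j S between n3,n1
  Y(L4) = 0.000-1.420j S between n0,n3
  Y(R4) = 0.06329+0.000j S between n1,n3
  V1: constraint V(n0)−V(n3) = 46.4
Assemble and solve the 4×4 MNA system:
  V(n1)=-45.27-6.661j  V(n2)=-47.21-6.840j  V(n3)=-46.40+0.000j
  i(V1)=-0.9676+72.11j

-47.21-6.840j V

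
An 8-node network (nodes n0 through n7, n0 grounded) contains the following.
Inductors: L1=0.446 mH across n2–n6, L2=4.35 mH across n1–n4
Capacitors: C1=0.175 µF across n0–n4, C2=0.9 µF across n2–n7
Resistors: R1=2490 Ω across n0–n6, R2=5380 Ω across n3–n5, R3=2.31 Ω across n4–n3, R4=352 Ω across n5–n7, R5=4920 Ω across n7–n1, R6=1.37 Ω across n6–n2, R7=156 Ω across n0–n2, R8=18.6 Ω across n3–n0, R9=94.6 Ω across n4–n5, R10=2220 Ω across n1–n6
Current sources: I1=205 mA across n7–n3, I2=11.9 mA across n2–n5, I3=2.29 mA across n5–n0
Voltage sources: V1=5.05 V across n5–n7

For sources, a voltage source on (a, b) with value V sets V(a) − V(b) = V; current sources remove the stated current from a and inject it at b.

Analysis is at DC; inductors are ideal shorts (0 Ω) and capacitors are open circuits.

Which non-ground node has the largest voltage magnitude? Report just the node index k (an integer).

MNA unknowns: 7 node voltages V₁..V_7 plus 3 source currents (L1, L2, V1)
L1: row V2−V6=0, i_L1 at 2,6
C1: Y=0.000 on G[0,4]
R1: Y=0.0004016 on G[0,6]
R2: Y=0.0001859 on G[3,5]
R3: Y=0.4329 on G[4,3]
I1: z[7]−=0.205, z[3]+=0.205
R4: Y=0.002841 on G[5,7]
R5: Y=0.0002033 on G[7,1]
C2: Y=0.000 on G[2,7]
R6: Y=0.7299 on G[6,2]
R7: Y=0.006410 on G[0,2]
R8: Y=0.05376 on G[3,0]
I2: z[2]−=0.0119, z[5]+=0.0119
L2: row V1−V4=0, i_L2 at 1,4
I3: z[5]−=0.00229, z[0]+=0.00229
R9: Y=0.01057 on G[4,5]
R10: Y=0.0004505 on G[1,6]
V1: row V5−V7=5.05, i_V1 at 5,7
solve → V1=-0.2778, V2=-1.656, V3=0.1672, V4=-0.2778, V5=-18.00, V6=-1.656, V7=-23.05
aux → i_L1=-0.001286, i_L2=-0.005250, i_V1=0.1860

7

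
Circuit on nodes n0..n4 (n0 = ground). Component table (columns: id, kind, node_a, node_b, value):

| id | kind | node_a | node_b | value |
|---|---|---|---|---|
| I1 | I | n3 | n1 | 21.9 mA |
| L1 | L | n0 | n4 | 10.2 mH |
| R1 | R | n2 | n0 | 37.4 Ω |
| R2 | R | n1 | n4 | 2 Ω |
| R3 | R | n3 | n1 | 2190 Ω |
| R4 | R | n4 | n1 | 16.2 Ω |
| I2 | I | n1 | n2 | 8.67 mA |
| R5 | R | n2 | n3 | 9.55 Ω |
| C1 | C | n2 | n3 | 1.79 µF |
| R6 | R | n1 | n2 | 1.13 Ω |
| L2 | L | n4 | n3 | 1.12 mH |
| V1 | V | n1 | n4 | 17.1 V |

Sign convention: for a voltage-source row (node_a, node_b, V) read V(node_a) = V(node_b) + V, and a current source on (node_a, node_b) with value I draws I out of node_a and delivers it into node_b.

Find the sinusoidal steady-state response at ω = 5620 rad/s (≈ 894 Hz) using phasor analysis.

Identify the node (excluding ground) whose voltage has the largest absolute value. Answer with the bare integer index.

Element admittances at ω=5620 rad/s:
  I1: injects 0.0219 A into n1 (from n3)
  Y(L1) = 0.000-0.01744j S between n0,n4
  Y(R1) = 0.02674+0.000j S between n2,n0
  Y(R2) = 0.5000+0.000j S between n1,n4
  Y(R3) = 0.0004566+0.000j S between n3,n1
  Y(R4) = 0.06173+0.000j S between n4,n1
  I2: injects 0.00867 A into n2 (from n1)
  Y(R5) = 0.1047+0.000j S between n2,n3
  Y(C1) = 0.000+0.01006j S between n2,n3
  Y(R6) = 0.8850+0.000j S between n1,n2
  Y(L2) = 0.000-0.1589j S between n4,n3
  V1: constraint V(n1)−V(n4) = 17.1
Assemble and solve the 5×5 MNA system:
  V(n1)=6.638-7.736j  V(n2)=5.047-6.826j  V(n3)=-6.518+0.2339j  V(n4)=-10.46-7.736j
  i(V1)=-11.01+0.8090j

4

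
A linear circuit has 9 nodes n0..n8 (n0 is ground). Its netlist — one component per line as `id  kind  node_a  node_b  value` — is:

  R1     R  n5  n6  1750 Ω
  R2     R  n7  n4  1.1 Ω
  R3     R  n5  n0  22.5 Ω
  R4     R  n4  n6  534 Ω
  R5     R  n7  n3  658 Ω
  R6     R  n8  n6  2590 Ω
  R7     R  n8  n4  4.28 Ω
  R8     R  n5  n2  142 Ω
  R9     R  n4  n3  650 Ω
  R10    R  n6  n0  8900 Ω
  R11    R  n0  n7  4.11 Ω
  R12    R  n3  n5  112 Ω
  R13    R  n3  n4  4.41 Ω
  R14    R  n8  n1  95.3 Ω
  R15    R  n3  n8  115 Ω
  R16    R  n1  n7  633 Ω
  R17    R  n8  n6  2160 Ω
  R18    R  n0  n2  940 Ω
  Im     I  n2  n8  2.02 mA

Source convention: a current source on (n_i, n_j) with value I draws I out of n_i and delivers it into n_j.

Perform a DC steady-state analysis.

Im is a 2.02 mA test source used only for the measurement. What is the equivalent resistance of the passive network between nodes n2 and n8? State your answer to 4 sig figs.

R_eq = 144.9 Ω

Apply KCL at each of the 8 non-ground nodes and solve the resulting linear system.
Node n1: branches {R14, R16} → V_1 = 0.01551
Node n2: branches {R8, R18, Im} → V_2 = -0.2759
Node n3: branches {R5, R9, R12, R13, R15} → V_3 = 0.007482
Node n4: branches {R2, R4, R7, R9, R13} → V_4 = 0.008626
Node n5: branches {R1, R3, R8, R12} → V_5 = -0.03073
Node n6: branches {R1, R4, R6, R10, R17} → V_6 = 0.003780
Node n7: branches {R2, R5, R11, R16} → V_7 = 0.006817
Node n8: branches {R6, R7, R14, R15, R17, Im} → V_8 = 0.01682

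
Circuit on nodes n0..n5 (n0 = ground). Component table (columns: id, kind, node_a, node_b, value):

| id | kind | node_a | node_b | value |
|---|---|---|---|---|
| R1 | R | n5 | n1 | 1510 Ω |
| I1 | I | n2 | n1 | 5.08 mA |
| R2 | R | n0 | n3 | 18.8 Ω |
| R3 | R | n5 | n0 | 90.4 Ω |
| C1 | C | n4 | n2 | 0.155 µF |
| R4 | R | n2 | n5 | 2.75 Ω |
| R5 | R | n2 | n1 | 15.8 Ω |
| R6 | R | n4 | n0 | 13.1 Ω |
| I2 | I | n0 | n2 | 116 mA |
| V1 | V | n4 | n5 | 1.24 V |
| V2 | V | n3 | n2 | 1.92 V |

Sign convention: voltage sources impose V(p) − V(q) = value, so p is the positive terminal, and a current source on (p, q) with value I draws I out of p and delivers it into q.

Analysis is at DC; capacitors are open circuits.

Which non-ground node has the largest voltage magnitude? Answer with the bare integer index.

3

Apply KCL at each of the 5 non-ground nodes and solve the resulting linear system.
Node n1: branches {R1, I1, R5} → V_1 = -0.4269
Node n2: branches {I1, C1, R4, R5, I2, V2} → V_2 = -0.5052
Node n3: branches {R2, V2} → V_3 = 1.415
Node n4: branches {C1, R6, V1} → V_4 = 0.6231
Node n5: branches {R1, R3, R4, V1} → V_5 = -0.6169
Source currents: i(V1)=-0.04757, i(V2)=-0.07526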